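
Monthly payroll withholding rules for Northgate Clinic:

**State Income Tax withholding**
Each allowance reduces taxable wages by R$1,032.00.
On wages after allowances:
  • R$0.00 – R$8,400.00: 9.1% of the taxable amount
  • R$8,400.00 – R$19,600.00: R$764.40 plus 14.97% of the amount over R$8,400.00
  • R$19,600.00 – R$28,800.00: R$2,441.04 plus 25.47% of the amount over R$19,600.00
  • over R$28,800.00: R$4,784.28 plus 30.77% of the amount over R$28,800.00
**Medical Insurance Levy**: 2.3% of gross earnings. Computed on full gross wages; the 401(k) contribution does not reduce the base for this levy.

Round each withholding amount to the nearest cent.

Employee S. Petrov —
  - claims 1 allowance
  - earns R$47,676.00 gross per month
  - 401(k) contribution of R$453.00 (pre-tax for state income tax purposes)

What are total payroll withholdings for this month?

State Income Tax: taxable = R$47,676.00 − R$453.00 − 1×R$1,032.00 = R$46,191.00
  R$4,784.28 + 30.77% × (R$46,191.00 − R$28,800.00) = R$4,784.28 + 30.77% × R$17,391.00 = R$10,135.49
Medical Insurance Levy: 2.3% × R$47,676.00 = R$1,096.55
Total: R$10,135.49 + R$1,096.55 = R$11,232.04

R$11,232.04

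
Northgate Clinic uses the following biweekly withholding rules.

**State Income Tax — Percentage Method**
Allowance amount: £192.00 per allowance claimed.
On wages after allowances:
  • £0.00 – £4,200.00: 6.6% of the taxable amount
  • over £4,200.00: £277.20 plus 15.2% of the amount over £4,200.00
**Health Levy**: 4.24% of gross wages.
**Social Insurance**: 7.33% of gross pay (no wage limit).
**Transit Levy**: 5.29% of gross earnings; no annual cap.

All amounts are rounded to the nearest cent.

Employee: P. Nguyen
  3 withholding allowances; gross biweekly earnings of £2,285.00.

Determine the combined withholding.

£498.04

State Income Tax: taxable = £2,285.00 − 3×£192.00 = £1,709.00
  6.6% × £1,709.00 = £112.79
Health Levy: 4.24% × £2,285.00 = £96.88
Social Insurance: 7.33% × £2,285.00 = £167.49
Transit Levy: 5.29% × £2,285.00 = £120.88
Total: £112.79 + £96.88 + £167.49 + £120.88 = £498.04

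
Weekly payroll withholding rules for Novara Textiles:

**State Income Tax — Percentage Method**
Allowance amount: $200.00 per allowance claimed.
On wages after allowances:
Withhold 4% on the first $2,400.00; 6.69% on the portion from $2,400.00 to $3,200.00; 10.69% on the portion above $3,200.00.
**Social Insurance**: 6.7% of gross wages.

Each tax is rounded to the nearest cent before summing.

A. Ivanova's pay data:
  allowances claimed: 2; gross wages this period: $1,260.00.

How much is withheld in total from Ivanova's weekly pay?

$118.82

State Income Tax: taxable = $1,260.00 − 2×$200.00 = $860.00
  4% × $860.00 = $34.40
Social Insurance: 6.7% × $1,260.00 = $84.42
Total: $34.40 + $84.42 = $118.82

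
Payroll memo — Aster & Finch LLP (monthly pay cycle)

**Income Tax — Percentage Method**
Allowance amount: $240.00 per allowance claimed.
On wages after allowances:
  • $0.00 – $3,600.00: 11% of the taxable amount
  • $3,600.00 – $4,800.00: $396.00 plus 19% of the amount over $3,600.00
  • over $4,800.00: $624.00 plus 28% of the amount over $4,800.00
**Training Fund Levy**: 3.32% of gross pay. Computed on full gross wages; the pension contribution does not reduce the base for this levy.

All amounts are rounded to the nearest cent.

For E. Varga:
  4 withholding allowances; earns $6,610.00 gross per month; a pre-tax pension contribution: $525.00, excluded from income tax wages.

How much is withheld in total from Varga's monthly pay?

$934.45

Income Tax: taxable = $6,610.00 − $525.00 − 4×$240.00 = $5,125.00
  $624.00 + 28% × ($5,125.00 − $4,800.00) = $624.00 + 28% × $325.00 = $715.00
Training Fund Levy: 3.32% × $6,610.00 = $219.45
Total: $715.00 + $219.45 = $934.45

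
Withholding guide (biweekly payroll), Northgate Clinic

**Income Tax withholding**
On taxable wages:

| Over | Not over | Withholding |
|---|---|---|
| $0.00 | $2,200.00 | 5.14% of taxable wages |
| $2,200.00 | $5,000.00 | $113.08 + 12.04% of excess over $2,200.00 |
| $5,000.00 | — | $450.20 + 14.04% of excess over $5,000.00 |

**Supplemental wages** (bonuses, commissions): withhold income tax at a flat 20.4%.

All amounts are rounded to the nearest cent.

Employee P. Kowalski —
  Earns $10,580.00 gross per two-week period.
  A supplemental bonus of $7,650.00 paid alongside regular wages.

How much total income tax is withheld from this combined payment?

$2,794.23

Income Tax: taxable = $10,580.00
  $450.20 + 14.04% × ($10,580.00 − $5,000.00) = $450.20 + 14.04% × $5,580.00 = $1,233.63
Supplemental (20.4% flat on bonus): 20.4% × $7,650.00 = $1,560.60
Total income tax: $1,233.63 + $1,560.60 = $2,794.23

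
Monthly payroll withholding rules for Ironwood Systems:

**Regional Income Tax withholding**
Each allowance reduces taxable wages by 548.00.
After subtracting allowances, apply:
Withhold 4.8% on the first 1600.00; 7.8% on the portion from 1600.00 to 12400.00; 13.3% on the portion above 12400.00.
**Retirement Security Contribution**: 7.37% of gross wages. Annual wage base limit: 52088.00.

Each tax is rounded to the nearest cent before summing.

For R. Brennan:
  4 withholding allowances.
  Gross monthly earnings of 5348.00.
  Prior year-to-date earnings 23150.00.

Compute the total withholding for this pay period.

592.32

Regional Income Tax: taxable = 5348.00 − 4×548.00 = 3156.00
  76.80 + 7.8% × (3156.00 − 1600.00) = 76.80 + 7.8% × 1556.00 = 198.17
Retirement Security Contribution: 7.37% × 5348.00 = 394.15
Total: 198.17 + 394.15 = 592.32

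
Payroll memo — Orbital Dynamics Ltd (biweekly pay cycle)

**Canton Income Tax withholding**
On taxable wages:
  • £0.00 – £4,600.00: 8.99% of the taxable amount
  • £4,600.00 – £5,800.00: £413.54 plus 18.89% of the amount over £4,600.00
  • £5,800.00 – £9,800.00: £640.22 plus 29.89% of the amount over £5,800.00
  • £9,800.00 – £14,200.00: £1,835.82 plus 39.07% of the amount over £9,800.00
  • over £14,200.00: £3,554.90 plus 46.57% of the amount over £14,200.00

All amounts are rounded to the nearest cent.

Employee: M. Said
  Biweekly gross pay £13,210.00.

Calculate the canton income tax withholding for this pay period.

Canton Income Tax: taxable = £13,210.00
  £1,835.82 + 39.07% × (£13,210.00 − £9,800.00) = £1,835.82 + 39.07% × £3,410.00 = £3,168.11

£3,168.11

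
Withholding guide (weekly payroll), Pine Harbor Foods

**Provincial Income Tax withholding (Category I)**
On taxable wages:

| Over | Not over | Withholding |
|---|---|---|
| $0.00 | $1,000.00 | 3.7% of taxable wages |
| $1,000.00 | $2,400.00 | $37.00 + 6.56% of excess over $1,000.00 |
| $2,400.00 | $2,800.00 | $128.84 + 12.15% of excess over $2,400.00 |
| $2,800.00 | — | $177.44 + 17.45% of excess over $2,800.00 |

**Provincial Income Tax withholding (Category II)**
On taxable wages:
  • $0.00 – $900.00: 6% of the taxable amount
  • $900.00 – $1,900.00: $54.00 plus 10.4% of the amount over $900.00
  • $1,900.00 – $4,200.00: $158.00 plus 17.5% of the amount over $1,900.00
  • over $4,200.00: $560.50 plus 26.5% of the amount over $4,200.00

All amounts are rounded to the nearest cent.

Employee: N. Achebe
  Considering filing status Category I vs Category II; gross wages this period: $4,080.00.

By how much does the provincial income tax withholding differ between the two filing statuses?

$138.70

Provincial Income Tax (Category I): taxable = $4,080.00
  $177.44 + 17.45% × ($4,080.00 − $2,800.00) = $177.44 + 17.45% × $1,280.00 = $400.80
Provincial Income Tax (Category II): taxable = $4,080.00
  $158.00 + 17.5% × ($4,080.00 − $1,900.00) = $158.00 + 17.5% × $2,180.00 = $539.50
Difference: |$400.80 − $539.50| = $138.70 (higher under Category II)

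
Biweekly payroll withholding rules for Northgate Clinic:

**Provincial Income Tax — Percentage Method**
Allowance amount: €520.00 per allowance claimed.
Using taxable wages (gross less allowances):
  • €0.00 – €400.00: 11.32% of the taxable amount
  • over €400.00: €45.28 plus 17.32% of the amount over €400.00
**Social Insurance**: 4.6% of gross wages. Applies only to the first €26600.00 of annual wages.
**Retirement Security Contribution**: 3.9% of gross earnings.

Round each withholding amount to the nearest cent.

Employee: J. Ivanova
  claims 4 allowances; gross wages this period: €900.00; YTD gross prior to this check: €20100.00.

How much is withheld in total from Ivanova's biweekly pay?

€76.50

Provincial Income Tax: taxable = €900.00 − 4×€520.00 = €-1180.00
  Taxable ≤ 0 → €0.00
Social Insurance: 4.6% × €900.00 = €41.40
Retirement Security Contribution: 3.9% × €900.00 = €35.10
Total: €0.00 + €41.40 + €35.10 = €76.50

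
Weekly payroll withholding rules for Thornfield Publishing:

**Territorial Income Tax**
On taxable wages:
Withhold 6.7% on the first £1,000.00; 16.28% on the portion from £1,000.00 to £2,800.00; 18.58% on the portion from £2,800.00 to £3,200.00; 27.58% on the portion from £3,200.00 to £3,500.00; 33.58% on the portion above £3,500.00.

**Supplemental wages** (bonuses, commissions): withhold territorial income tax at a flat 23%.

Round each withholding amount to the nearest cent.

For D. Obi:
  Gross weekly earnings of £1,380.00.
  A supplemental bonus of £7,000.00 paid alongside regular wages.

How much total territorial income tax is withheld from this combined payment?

Territorial Income Tax: taxable = £1,380.00
  £67.00 + 16.28% × (£1,380.00 − £1,000.00) = £67.00 + 16.28% × £380.00 = £128.86
Supplemental (23% flat on bonus): 23% × £7,000.00 = £1,610.00
Total territorial income tax: £128.86 + £1,610.00 = £1,738.86

£1,738.86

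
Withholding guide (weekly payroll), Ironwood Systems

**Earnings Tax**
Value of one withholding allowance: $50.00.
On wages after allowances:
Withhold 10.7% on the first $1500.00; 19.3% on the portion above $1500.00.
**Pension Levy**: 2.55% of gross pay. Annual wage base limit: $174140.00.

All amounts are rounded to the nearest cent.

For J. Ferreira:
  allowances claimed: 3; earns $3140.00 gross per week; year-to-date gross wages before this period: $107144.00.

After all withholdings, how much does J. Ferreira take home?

$2611.86

Earnings Tax: taxable = $3140.00 − 3×$50.00 = $2990.00
  $160.50 + 19.3% × ($2990.00 − $1500.00) = $160.50 + 19.3% × $1490.00 = $448.07
Pension Levy: 2.55% × $3140.00 = $80.07
Total withheld: $448.07 + $80.07 = $528.14
Net pay: $3140.00 − $528.14 = $2611.86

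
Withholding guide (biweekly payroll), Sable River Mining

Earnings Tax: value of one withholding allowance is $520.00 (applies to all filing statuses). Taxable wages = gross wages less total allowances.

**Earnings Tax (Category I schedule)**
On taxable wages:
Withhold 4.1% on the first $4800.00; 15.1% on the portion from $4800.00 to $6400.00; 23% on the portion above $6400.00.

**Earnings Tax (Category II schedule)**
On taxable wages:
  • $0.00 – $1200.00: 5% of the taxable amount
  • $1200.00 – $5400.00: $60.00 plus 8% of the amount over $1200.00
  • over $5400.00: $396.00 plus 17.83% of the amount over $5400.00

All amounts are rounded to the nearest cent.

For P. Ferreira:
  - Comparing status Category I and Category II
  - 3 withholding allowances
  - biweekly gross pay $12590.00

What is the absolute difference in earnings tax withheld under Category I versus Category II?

$103.47

Earnings Tax (Category I): taxable = $12590.00 − 3×$520.00 = $11030.00
  $438.40 + 23% × ($11030.00 − $6400.00) = $438.40 + 23% × $4630.00 = $1503.30
Earnings Tax (Category II): taxable = $12590.00 − 3×$520.00 = $11030.00
  $396.00 + 17.83% × ($11030.00 − $5400.00) = $396.00 + 17.83% × $5630.00 = $1399.83
Difference: |$1503.30 − $1399.83| = $103.47 (higher under Category I)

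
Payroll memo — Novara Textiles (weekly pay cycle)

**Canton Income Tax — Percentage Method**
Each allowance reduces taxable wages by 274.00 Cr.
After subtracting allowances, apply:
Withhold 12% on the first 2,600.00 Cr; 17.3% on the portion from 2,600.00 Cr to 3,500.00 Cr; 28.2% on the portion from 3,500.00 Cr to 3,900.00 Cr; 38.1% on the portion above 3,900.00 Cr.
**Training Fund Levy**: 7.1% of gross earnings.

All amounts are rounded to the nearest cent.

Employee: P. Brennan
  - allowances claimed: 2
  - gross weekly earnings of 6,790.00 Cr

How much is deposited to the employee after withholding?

Canton Income Tax: taxable = 6,790.00 Cr − 2×274.00 Cr = 6,242.00 Cr
  580.50 Cr + 38.1% × (6,242.00 Cr − 3,900.00 Cr) = 580.50 Cr + 38.1% × 2,342.00 Cr = 1,472.80 Cr
Training Fund Levy: 7.1% × 6,790.00 Cr = 482.09 Cr
Total withheld: 1,472.80 Cr + 482.09 Cr = 1,954.89 Cr
Net pay: 6,790.00 Cr − 1,954.89 Cr = 4,835.11 Cr

4,835.11 Cr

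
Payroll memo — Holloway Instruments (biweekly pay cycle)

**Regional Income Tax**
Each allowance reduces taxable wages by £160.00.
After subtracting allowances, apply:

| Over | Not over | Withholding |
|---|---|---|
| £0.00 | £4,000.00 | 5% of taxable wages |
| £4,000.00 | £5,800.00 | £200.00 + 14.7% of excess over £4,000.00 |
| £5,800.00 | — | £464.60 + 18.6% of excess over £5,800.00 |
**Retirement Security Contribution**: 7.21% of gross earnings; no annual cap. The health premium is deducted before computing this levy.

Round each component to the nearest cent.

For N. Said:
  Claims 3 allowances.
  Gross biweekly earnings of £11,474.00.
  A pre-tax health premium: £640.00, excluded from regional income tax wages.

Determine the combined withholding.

Regional Income Tax: taxable = £11,474.00 − £640.00 − 3×£160.00 = £10,354.00
  £464.60 + 18.6% × (£10,354.00 − £5,800.00) = £464.60 + 18.6% × £4,554.00 = £1,311.64
Retirement Security Contribution: 7.21% × £10,834.00 = £781.13
Total: £1,311.64 + £781.13 = £2,092.77

£2,092.77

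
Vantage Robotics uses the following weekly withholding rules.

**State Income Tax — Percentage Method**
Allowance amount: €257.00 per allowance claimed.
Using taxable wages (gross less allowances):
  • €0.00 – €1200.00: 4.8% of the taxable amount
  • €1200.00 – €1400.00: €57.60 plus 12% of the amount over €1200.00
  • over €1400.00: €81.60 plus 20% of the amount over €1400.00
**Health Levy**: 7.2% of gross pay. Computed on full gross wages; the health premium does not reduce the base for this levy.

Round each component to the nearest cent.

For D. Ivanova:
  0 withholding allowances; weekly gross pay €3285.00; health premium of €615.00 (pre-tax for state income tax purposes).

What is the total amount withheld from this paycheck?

State Income Tax: taxable = €3285.00 − €615.00 = €2670.00
  €81.60 + 20% × (€2670.00 − €1400.00) = €81.60 + 20% × €1270.00 = €335.60
Health Levy: 7.2% × €3285.00 = €236.52
Total: €335.60 + €236.52 = €572.12

€572.12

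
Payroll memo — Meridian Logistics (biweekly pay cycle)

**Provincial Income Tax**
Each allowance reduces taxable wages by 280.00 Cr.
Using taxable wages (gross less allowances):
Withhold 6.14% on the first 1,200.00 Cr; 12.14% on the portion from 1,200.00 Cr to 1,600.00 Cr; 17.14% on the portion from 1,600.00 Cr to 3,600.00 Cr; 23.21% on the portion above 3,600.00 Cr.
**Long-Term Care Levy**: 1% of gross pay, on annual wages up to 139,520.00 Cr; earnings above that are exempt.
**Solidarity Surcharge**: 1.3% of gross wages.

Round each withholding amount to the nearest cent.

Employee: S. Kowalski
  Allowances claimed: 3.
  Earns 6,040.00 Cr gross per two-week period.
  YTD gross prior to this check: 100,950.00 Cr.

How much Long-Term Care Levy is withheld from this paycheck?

60.40 Cr

Long-Term Care Levy: 1% × 6,040.00 Cr = 60.40 Cr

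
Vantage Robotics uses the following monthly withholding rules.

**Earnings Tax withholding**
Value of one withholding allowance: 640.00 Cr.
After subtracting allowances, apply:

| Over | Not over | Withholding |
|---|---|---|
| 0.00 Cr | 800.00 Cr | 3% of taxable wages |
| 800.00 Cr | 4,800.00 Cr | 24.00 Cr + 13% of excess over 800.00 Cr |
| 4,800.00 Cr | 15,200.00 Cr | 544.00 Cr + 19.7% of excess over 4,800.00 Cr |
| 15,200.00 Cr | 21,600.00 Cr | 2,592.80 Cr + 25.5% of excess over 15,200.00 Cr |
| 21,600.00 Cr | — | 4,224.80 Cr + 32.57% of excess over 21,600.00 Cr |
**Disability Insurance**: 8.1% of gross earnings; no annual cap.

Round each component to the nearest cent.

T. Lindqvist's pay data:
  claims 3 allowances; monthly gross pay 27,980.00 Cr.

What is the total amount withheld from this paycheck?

Earnings Tax: taxable = 27,980.00 Cr − 3×640.00 Cr = 26,060.00 Cr
  4,224.80 Cr + 32.57% × (26,060.00 Cr − 21,600.00 Cr) = 4,224.80 Cr + 32.57% × 4,460.00 Cr = 5,677.42 Cr
Disability Insurance: 8.1% × 27,980.00 Cr = 2,266.38 Cr
Total: 5,677.42 Cr + 2,266.38 Cr = 7,943.80 Cr

7,943.80 Cr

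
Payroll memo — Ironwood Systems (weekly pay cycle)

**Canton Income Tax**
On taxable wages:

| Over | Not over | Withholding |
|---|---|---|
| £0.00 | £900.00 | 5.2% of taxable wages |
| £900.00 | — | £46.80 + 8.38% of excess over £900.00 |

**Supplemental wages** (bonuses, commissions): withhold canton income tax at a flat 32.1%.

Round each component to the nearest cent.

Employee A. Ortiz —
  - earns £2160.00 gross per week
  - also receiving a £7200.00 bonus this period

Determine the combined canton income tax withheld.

£2463.59

Canton Income Tax: taxable = £2160.00
  £46.80 + 8.38% × (£2160.00 − £900.00) = £46.80 + 8.38% × £1260.00 = £152.39
Supplemental (32.1% flat on bonus): 32.1% × £7200.00 = £2311.20
Total canton income tax: £152.39 + £2311.20 = £2463.59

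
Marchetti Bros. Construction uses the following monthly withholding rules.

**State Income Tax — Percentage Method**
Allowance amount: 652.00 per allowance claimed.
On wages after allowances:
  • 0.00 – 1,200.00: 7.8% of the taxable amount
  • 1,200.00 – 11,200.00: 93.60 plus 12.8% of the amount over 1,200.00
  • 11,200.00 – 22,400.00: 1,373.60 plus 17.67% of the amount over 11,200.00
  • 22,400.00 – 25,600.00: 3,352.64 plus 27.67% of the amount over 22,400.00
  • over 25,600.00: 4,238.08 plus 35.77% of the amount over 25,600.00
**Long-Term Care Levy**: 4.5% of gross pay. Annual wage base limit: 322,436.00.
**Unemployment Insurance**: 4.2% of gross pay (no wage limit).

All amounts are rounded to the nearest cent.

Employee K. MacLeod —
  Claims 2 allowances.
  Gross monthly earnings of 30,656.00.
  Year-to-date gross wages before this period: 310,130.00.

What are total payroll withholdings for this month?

State Income Tax: taxable = 30,656.00 − 2×652.00 = 29,352.00
  4,238.08 + 35.77% × (29,352.00 − 25,600.00) = 4,238.08 + 35.77% × 3,752.00 = 5,580.17
Long-Term Care Levy: cap 322,436.00 − YTD 310,130.00 = 12,306.00 subject; 4.5% × 12,306.00 = 553.77
Unemployment Insurance: 4.2% × 30,656.00 = 1,287.55
Total: 5,580.17 + 553.77 + 1,287.55 = 7,421.49

7,421.49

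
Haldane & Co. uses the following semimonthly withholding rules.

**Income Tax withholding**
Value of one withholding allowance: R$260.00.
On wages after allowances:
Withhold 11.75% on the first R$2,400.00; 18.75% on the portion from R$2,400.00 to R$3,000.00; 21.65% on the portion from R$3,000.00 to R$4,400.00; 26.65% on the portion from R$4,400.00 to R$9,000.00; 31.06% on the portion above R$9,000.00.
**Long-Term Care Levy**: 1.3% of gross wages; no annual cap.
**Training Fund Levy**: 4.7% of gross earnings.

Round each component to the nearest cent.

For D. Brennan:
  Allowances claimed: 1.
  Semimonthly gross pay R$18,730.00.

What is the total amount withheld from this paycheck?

R$5,988.68

Income Tax: taxable = R$18,730.00 − 1×R$260.00 = R$18,470.00
  R$1,923.50 + 31.06% × (R$18,470.00 − R$9,000.00) = R$1,923.50 + 31.06% × R$9,470.00 = R$4,864.88
Long-Term Care Levy: 1.3% × R$18,730.00 = R$243.49
Training Fund Levy: 4.7% × R$18,730.00 = R$880.31
Total: R$4,864.88 + R$243.49 + R$880.31 = R$5,988.68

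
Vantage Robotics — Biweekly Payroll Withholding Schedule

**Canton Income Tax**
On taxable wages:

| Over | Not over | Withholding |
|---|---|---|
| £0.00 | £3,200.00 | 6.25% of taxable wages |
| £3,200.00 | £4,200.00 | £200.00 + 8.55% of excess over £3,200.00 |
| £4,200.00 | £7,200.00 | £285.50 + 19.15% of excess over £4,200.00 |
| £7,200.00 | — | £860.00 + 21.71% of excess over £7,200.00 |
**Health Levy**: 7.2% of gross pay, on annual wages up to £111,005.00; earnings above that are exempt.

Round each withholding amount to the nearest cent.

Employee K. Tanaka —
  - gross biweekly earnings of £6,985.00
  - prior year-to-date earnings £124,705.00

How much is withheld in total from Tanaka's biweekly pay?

£818.83

Canton Income Tax: taxable = £6,985.00
  £285.50 + 19.15% × (£6,985.00 − £4,200.00) = £285.50 + 19.15% × £2,785.00 = £818.83
Health Levy: YTD £124,705.00 ≥ cap £111,005.00 → £0.00
Total: £818.83 + £0.00 = £818.83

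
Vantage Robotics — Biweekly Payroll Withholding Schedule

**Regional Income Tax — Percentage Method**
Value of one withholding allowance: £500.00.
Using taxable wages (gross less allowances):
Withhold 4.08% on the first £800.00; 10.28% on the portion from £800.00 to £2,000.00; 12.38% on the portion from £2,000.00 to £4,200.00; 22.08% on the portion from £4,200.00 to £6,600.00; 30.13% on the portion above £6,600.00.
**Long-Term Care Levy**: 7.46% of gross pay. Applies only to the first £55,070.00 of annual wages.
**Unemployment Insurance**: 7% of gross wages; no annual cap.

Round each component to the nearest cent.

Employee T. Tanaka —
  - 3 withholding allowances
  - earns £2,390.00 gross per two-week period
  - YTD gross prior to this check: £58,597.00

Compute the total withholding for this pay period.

£209.19

Regional Income Tax: taxable = £2,390.00 − 3×£500.00 = £890.00
  £32.64 + 10.28% × (£890.00 − £800.00) = £32.64 + 10.28% × £90.00 = £41.89
Long-Term Care Levy: YTD £58,597.00 ≥ cap £55,070.00 → £0.00
Unemployment Insurance: 7% × £2,390.00 = £167.30
Total: £41.89 + £0.00 + £167.30 = £209.19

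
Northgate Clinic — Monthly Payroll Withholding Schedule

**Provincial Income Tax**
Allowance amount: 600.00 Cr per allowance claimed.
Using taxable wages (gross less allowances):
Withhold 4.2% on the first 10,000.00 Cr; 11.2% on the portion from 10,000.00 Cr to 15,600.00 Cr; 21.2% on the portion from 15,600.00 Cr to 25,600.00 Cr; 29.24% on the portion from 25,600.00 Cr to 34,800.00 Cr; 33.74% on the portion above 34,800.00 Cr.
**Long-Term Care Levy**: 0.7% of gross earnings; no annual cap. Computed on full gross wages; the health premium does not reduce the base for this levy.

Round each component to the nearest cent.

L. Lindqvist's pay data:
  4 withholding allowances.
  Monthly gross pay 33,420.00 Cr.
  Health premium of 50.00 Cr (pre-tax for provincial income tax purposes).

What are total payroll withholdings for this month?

4,971.33 Cr

Provincial Income Tax: taxable = 33,420.00 Cr − 50.00 Cr − 4×600.00 Cr = 30,970.00 Cr
  3,167.20 Cr + 29.24% × (30,970.00 Cr − 25,600.00 Cr) = 3,167.20 Cr + 29.24% × 5,370.00 Cr = 4,737.39 Cr
Long-Term Care Levy: 0.7% × 33,420.00 Cr = 233.94 Cr
Total: 4,737.39 Cr + 233.94 Cr = 4,971.33 Cr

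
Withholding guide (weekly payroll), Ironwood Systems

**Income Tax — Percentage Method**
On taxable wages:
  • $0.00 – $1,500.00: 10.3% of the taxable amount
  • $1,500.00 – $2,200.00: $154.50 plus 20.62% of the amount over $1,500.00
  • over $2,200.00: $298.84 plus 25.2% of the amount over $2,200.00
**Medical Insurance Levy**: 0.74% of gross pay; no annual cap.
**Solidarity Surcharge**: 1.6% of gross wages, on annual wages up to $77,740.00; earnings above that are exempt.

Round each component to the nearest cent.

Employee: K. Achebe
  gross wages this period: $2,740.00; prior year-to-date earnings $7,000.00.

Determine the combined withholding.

Income Tax: taxable = $2,740.00
  $298.84 + 25.2% × ($2,740.00 − $2,200.00) = $298.84 + 25.2% × $540.00 = $434.92
Medical Insurance Levy: 0.74% × $2,740.00 = $20.28
Solidarity Surcharge: 1.6% × $2,740.00 = $43.84
Total: $434.92 + $20.28 + $43.84 = $499.04

$499.04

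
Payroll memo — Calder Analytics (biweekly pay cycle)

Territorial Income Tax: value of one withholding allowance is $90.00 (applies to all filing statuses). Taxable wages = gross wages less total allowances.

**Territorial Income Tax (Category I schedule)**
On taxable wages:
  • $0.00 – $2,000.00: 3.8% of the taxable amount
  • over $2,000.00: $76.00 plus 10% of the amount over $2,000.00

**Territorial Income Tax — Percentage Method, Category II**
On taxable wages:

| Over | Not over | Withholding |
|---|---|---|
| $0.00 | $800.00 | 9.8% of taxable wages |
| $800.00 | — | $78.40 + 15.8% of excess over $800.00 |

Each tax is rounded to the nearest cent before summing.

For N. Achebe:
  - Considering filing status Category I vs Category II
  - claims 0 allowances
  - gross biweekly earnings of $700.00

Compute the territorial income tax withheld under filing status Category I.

Territorial Income Tax (Category I): taxable = $700.00
  3.8% × $700.00 = $26.60

$26.60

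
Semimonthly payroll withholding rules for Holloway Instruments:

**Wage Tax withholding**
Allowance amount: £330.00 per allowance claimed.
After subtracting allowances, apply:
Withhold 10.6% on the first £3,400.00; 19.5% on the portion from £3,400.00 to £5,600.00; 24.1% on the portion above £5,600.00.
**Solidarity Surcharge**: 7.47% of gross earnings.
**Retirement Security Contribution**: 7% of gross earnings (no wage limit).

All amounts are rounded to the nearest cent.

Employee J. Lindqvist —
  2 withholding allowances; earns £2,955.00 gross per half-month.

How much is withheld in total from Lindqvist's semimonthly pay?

£670.86

Wage Tax: taxable = £2,955.00 − 2×£330.00 = £2,295.00
  10.6% × £2,295.00 = £243.27
Solidarity Surcharge: 7.47% × £2,955.00 = £220.74
Retirement Security Contribution: 7% × £2,955.00 = £206.85
Total: £243.27 + £220.74 + £206.85 = £670.86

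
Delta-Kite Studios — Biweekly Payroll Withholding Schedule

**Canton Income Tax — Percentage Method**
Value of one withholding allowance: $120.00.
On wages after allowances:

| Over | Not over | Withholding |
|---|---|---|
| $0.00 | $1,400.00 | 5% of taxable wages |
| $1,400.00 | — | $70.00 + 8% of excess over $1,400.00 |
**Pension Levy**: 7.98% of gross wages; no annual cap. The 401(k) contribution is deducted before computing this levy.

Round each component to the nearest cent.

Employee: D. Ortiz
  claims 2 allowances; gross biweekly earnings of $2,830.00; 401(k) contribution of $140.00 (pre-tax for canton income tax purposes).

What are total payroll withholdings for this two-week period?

Canton Income Tax: taxable = $2,830.00 − $140.00 − 2×$120.00 = $2,450.00
  $70.00 + 8% × ($2,450.00 − $1,400.00) = $70.00 + 8% × $1,050.00 = $154.00
Pension Levy: 7.98% × $2,690.00 = $214.66
Total: $154.00 + $214.66 = $368.66

$368.66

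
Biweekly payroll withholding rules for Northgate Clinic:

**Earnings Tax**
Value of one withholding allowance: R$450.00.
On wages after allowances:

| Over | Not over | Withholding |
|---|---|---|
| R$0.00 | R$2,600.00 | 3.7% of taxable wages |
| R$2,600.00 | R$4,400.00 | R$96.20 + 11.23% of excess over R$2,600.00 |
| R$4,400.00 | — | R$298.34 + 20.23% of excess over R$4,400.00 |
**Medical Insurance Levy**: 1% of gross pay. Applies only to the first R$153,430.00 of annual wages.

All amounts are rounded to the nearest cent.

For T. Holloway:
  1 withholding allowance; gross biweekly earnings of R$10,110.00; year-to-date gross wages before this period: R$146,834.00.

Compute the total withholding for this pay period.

R$1,428.40

Earnings Tax: taxable = R$10,110.00 − 1×R$450.00 = R$9,660.00
  R$298.34 + 20.23% × (R$9,660.00 − R$4,400.00) = R$298.34 + 20.23% × R$5,260.00 = R$1,362.44
Medical Insurance Levy: cap R$153,430.00 − YTD R$146,834.00 = R$6,596.00 subject; 1% × R$6,596.00 = R$65.96
Total: R$1,362.44 + R$65.96 = R$1,428.40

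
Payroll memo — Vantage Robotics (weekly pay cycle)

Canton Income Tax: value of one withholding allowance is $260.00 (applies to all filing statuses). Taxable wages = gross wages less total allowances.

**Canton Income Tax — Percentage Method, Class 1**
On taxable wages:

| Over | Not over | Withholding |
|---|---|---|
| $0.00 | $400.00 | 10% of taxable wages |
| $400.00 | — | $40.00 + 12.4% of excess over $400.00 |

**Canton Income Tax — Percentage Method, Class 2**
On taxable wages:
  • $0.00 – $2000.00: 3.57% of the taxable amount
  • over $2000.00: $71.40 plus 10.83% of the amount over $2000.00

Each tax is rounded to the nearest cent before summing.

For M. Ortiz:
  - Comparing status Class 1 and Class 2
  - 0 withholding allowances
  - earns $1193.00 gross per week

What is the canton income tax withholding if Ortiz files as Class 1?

Canton Income Tax (Class 1): taxable = $1193.00
  $40.00 + 12.4% × ($1193.00 − $400.00) = $40.00 + 12.4% × $793.00 = $138.33

$138.33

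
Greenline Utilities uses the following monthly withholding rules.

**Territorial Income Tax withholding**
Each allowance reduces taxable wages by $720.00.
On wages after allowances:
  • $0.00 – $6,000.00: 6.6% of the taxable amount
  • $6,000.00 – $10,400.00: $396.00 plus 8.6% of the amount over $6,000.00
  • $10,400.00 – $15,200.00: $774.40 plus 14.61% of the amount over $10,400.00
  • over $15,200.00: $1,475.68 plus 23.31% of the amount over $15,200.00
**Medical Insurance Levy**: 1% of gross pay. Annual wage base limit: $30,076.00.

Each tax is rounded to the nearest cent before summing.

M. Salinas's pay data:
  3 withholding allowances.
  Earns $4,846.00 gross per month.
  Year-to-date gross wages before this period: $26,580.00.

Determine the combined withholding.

$212.24

Territorial Income Tax: taxable = $4,846.00 − 3×$720.00 = $2,686.00
  6.6% × $2,686.00 = $177.28
Medical Insurance Levy: cap $30,076.00 − YTD $26,580.00 = $3,496.00 subject; 1% × $3,496.00 = $34.96
Total: $177.28 + $34.96 = $212.24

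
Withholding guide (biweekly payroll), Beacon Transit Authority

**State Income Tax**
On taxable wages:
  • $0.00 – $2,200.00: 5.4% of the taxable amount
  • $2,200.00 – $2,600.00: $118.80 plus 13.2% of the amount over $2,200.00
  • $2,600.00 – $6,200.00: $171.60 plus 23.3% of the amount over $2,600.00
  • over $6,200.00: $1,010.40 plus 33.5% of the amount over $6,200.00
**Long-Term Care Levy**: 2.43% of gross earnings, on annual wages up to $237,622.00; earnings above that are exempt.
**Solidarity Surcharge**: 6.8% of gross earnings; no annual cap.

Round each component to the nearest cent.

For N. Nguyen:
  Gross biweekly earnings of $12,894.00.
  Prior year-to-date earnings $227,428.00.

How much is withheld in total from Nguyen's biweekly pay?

State Income Tax: taxable = $12,894.00
  $1,010.40 + 33.5% × ($12,894.00 − $6,200.00) = $1,010.40 + 33.5% × $6,694.00 = $3,252.89
Long-Term Care Levy: cap $237,622.00 − YTD $227,428.00 = $10,194.00 subject; 2.43% × $10,194.00 = $247.71
Solidarity Surcharge: 6.8% × $12,894.00 = $876.79
Total: $3,252.89 + $247.71 + $876.79 = $4,377.39

$4,377.39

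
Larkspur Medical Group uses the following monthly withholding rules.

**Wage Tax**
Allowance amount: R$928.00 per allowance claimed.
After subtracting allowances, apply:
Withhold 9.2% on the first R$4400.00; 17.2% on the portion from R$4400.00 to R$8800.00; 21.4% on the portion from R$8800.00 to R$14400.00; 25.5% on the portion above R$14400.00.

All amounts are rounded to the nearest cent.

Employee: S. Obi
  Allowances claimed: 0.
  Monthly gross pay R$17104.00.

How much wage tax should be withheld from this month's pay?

R$3049.52

Wage Tax: taxable = R$17104.00
  R$2360.00 + 25.5% × (R$17104.00 − R$14400.00) = R$2360.00 + 25.5% × R$2704.00 = R$3049.52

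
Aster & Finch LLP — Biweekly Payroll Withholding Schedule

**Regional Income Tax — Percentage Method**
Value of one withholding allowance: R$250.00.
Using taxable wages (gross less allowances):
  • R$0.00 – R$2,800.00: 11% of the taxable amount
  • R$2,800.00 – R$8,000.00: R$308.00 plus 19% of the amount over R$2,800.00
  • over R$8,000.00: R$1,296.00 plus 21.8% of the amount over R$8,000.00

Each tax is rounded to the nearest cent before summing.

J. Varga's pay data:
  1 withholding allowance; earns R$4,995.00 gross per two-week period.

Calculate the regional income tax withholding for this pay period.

R$677.55

Regional Income Tax: taxable = R$4,995.00 − 1×R$250.00 = R$4,745.00
  R$308.00 + 19% × (R$4,745.00 − R$2,800.00) = R$308.00 + 19% × R$1,945.00 = R$677.55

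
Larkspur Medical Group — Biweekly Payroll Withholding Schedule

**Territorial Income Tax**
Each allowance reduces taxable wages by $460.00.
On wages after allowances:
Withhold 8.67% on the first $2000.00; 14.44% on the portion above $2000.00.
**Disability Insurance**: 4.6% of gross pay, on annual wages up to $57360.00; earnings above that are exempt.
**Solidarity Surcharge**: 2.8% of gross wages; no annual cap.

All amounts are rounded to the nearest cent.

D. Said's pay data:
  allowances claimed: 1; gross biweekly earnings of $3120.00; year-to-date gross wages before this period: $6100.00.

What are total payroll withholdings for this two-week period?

$499.58

Territorial Income Tax: taxable = $3120.00 − 1×$460.00 = $2660.00
  $173.40 + 14.44% × ($2660.00 − $2000.00) = $173.40 + 14.44% × $660.00 = $268.70
Disability Insurance: 4.6% × $3120.00 = $143.52
Solidarity Surcharge: 2.8% × $3120.00 = $87.36
Total: $268.70 + $143.52 + $87.36 = $499.58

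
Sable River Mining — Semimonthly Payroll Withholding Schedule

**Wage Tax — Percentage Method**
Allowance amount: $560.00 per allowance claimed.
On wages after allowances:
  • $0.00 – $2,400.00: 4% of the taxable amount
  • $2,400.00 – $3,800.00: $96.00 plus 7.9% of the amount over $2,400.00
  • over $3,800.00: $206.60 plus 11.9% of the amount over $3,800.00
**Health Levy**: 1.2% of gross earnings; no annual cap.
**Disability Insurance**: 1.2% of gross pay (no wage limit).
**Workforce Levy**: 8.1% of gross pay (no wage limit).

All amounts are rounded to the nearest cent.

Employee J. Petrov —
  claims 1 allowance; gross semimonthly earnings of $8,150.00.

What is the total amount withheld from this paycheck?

Wage Tax: taxable = $8,150.00 − 1×$560.00 = $7,590.00
  $206.60 + 11.9% × ($7,590.00 − $3,800.00) = $206.60 + 11.9% × $3,790.00 = $657.61
Health Levy: 1.2% × $8,150.00 = $97.80
Disability Insurance: 1.2% × $8,150.00 = $97.80
Workforce Levy: 8.1% × $8,150.00 = $660.15
Total: $657.61 + $97.80 + $97.80 + $660.15 = $1,513.36

$1,513.36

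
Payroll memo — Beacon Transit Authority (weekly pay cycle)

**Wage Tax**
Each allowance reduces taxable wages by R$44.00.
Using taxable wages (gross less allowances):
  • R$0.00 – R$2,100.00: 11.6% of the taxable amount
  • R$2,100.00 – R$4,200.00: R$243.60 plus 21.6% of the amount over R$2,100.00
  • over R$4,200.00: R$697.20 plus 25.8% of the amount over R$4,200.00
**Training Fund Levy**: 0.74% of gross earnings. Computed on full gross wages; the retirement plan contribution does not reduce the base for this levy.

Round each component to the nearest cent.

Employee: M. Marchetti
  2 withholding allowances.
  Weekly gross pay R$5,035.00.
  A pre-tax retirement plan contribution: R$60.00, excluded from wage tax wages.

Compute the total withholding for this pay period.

Wage Tax: taxable = R$5,035.00 − R$60.00 − 2×R$44.00 = R$4,887.00
  R$697.20 + 25.8% × (R$4,887.00 − R$4,200.00) = R$697.20 + 25.8% × R$687.00 = R$874.45
Training Fund Levy: 0.74% × R$5,035.00 = R$37.26
Total: R$874.45 + R$37.26 = R$911.71

R$911.71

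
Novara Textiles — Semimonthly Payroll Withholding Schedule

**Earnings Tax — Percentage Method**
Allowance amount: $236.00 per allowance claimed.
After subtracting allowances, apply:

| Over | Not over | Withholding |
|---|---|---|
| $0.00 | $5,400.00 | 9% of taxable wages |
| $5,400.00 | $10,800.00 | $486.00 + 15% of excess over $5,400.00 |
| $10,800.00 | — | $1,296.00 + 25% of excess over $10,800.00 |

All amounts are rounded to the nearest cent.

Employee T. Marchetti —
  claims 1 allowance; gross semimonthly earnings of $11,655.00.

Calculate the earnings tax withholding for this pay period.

$1,450.75

Earnings Tax: taxable = $11,655.00 − 1×$236.00 = $11,419.00
  $1,296.00 + 25% × ($11,419.00 − $10,800.00) = $1,296.00 + 25% × $619.00 = $1,450.75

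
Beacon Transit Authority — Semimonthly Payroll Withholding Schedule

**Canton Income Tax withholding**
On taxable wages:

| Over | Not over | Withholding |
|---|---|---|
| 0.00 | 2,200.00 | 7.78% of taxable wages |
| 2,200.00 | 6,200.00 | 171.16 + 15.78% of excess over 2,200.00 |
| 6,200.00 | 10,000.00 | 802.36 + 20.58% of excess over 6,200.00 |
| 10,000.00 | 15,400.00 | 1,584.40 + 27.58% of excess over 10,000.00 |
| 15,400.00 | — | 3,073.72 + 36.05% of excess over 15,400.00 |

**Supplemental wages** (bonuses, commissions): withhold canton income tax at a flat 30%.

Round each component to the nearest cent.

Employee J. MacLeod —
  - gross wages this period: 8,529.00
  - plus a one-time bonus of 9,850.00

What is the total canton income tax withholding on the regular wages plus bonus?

4,236.67

Canton Income Tax: taxable = 8,529.00
  802.36 + 20.58% × (8,529.00 − 6,200.00) = 802.36 + 20.58% × 2,329.00 = 1,281.67
Supplemental (30% flat on bonus): 30% × 9,850.00 = 2,955.00
Total canton income tax: 1,281.67 + 2,955.00 = 4,236.67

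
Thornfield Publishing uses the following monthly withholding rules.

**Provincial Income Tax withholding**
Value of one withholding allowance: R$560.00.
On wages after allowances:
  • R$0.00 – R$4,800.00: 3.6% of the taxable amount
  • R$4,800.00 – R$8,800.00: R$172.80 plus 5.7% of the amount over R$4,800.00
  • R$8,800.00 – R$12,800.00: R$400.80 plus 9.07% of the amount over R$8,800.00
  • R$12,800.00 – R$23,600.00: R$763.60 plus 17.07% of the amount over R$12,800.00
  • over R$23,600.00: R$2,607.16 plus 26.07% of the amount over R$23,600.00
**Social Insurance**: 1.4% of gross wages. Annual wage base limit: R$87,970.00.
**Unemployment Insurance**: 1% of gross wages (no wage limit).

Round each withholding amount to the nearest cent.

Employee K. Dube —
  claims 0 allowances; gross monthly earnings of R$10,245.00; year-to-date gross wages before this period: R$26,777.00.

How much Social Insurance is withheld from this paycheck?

R$143.43

Social Insurance: 1.4% × R$10,245.00 = R$143.43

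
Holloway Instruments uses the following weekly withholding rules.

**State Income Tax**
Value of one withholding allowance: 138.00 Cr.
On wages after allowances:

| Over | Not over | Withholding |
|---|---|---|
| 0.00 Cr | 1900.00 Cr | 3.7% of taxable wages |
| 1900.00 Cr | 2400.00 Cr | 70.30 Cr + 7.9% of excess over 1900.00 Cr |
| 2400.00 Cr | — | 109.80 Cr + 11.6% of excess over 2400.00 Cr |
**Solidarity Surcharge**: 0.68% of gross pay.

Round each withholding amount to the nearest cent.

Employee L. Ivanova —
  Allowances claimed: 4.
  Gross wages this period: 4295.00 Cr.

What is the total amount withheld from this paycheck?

State Income Tax: taxable = 4295.00 Cr − 4×138.00 Cr = 3743.00 Cr
  109.80 Cr + 11.6% × (3743.00 Cr − 2400.00 Cr) = 109.80 Cr + 11.6% × 1343.00 Cr = 265.59 Cr
Solidarity Surcharge: 0.68% × 4295.00 Cr = 29.21 Cr
Total: 265.59 Cr + 29.21 Cr = 294.80 Cr

294.80 Cr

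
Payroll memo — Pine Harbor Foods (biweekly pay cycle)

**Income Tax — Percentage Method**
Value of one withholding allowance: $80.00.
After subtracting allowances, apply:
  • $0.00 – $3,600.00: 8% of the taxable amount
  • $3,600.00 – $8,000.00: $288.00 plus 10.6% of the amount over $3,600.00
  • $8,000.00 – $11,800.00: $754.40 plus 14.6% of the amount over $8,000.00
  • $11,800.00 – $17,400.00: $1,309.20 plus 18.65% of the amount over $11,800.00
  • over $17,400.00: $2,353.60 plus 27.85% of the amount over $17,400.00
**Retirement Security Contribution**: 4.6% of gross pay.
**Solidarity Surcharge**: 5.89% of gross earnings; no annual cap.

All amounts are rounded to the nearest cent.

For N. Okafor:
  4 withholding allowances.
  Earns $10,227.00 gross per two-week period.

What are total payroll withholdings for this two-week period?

$2,105.63

Income Tax: taxable = $10,227.00 − 4×$80.00 = $9,907.00
  $754.40 + 14.6% × ($9,907.00 − $8,000.00) = $754.40 + 14.6% × $1,907.00 = $1,032.82
Retirement Security Contribution: 4.6% × $10,227.00 = $470.44
Solidarity Surcharge: 5.89% × $10,227.00 = $602.37
Total: $1,032.82 + $470.44 + $602.37 = $2,105.63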